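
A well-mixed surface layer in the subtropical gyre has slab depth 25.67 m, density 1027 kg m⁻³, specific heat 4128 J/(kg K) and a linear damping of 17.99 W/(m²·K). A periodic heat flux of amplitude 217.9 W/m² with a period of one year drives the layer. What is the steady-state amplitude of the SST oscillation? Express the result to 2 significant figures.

Areal heat capacity C = ρ c_p D = 1027 × 4128 × 25.67 = 1.09×10^8 J m⁻² K⁻¹.
Angular frequency ω = 2π / T = 2π / 3.15×10^7 s = 1.99×10^-7 s⁻¹.
√((Cω)² + λ²) = √((21.7)² + 17.99²) = 28.2 W/(m²·K).
Amplitude A = F₀ / √((Cω)²+λ²) = 217.9 / 28.2 = 7.73 K.

7.7 K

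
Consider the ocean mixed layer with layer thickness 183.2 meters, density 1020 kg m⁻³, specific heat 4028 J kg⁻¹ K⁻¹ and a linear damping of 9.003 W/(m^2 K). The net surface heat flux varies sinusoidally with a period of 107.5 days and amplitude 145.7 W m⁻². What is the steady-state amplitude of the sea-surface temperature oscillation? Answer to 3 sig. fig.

0.286 K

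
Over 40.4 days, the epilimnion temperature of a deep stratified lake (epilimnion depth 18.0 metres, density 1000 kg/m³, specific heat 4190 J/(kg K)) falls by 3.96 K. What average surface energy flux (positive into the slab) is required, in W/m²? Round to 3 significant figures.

Areal heat capacity C = ρ c_p D = 1000 × 4190 × 18.0 = 7.54×10^7 J/(m^2 K).
Required heat per unit area: Q = C ΔT = 7.54×10^7 × -3.96 = -2.99×10^8 J/m².
Flux F = Q / Δt = -2.99×10^8 / 3.49×10^6 s = -85.6 W/m².

-85.6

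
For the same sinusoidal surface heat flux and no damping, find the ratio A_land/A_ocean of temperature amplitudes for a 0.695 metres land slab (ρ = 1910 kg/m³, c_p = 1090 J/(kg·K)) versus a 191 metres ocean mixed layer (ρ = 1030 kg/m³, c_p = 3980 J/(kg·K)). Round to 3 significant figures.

541

C_ocean = 1030 × 3980 × 191 = 7.83×10^8 J/(m²·K).
C_land = 1910 × 1090 × 0.695 = 1.45×10^6 J/(m²·K).
Undamped amplitude ∝ 1/C, so A_land/A_ocean = C_ocean/C_land = 541.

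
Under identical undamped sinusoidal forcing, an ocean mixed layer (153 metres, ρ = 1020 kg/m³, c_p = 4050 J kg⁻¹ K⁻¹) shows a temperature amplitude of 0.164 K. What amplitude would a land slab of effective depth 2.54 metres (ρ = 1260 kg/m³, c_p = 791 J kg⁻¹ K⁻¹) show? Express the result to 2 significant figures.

C_ocean = 6.32×10^8 J/(m²·K); C_land = 2.53×10^6 J/(m²·K).
A ∝ 1/C ⇒ A_land = A_ocean × C_ocean/C_land = 0.164 × 250 = 40.9 K.

41 K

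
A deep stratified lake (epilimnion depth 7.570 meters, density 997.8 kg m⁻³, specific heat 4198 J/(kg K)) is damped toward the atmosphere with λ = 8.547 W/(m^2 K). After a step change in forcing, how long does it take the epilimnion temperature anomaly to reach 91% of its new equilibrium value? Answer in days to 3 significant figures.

103 days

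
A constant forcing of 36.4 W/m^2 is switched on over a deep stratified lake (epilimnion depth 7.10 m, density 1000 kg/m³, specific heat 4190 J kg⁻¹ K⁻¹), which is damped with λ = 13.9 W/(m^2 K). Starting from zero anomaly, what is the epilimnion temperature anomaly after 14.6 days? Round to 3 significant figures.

1.17 K

Areal heat capacity C = ρ c_p D = 1000 × 4190 × 7.10 = 2.97×10^7 J/(m²·K).
τ = C / λ = 2.97×10^7 / 13.9 = 2.14×10^6 s.
Equilibrium anomaly ΔT_eq = F / λ = 36.4 / 13.9 = 2.62 K.
t = 14.6 days = 1.26×10^6 s, so t/τ = 0.589.
ΔT(t) = ΔT_eq (1 − e^(−t/τ)) = 2.62 × (1 − e^−0.589) = 1.17 K.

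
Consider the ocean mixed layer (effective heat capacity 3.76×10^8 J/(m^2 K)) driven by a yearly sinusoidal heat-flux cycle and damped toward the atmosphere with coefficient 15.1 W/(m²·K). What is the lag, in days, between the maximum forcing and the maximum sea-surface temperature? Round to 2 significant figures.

80 days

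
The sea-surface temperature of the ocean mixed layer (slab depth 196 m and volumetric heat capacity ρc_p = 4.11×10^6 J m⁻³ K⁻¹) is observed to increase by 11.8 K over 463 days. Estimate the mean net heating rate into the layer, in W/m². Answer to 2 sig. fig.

Areal heat capacity C = ρc_p × D = 4.11×10^6 × 196 = 8.06×10^8 J m⁻² K⁻¹.
Required heat per unit area: Q = C ΔT = 8.06×10^8 × 11.8 = 9.51×10^9 J/m².
Flux F = Q / Δt = 9.51×10^9 / 4.00×10^7 s = 238 W/m².

240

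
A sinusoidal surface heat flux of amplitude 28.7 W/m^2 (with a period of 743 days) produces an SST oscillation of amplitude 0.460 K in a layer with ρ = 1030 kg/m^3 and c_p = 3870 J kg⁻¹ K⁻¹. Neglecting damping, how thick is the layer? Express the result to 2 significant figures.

160 m

ω = 2π / 6.42×10^7 s = 9.79×10^-8 s⁻¹.
Required C = F₀ / (A ω) = 28.7 / (0.460 × 9.79×10^-8) = 6.37×10^8 J/(m²·K).
D = C / (ρ c_p) = 6.37×10^8 / (1030 × 3870) = 160 m.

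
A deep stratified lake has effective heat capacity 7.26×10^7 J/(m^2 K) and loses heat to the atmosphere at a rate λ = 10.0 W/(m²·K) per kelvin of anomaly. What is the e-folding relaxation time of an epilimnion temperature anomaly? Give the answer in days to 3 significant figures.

Areal heat capacity C = 7.26×10^7 J/(m^2 K) (given).
Relaxation time τ = C / λ = 7.26×10^7 / 10.0 = 7.26×10^6 s.
In days: 7.26×10^6 s / (86400 s/day) = 84.0 days.

84.0 days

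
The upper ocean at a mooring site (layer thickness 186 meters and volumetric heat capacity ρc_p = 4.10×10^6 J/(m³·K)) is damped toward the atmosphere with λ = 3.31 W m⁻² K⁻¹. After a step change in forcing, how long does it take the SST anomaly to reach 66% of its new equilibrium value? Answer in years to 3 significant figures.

7.88 years

Areal heat capacity C = ρc_p × D = 4.10×10^6 × 186 = 7.63×10^8 J/(m^2 K).
τ = C / λ = 7.63×10^8 / 3.31 = 2.30×10^8 s.
Fraction reached: 1 − e^(−t/τ) = 0.66 ⇒ t = −τ ln(1 − 0.66) = τ × 1.08.
t = 2.49×10^8 s = 7.88 years.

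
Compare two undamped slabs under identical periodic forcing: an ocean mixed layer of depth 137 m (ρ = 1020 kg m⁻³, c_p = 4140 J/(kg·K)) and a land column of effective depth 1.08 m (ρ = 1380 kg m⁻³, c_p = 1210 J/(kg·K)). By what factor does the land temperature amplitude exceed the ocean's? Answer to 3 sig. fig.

321

C_ocean = 1020 × 4140 × 137 = 5.79×10^8 J/(m²·K).
C_land = 1380 × 1210 × 1.08 = 1.80×10^6 J/(m²·K).
Undamped amplitude ∝ 1/C, so A_land/A_ocean = C_ocean/C_land = 321.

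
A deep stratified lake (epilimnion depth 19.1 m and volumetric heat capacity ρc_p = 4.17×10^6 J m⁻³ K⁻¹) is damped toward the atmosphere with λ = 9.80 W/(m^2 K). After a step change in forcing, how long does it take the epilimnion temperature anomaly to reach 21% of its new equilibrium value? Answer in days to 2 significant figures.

Areal heat capacity C = ρc_p × D = 4.17×10^6 × 19.1 = 7.96×10^7 J/(m²·K).
τ = C / λ = 7.96×10^7 / 9.80 = 8.13×10^6 s.
Fraction reached: 1 − e^(−t/τ) = 0.21 ⇒ t = −τ ln(1 − 0.21) = τ × 0.236.
t = 1.92×10^6 s = 22.2 days.

22 days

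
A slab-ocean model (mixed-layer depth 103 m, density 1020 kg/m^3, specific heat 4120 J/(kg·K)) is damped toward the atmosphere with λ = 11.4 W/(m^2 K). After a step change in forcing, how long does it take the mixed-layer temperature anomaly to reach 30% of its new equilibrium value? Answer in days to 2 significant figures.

Areal heat capacity C = ρ c_p D = 1020 × 4120 × 103 = 4.33×10^8 J/(m²·K).
τ = C / λ = 4.33×10^8 / 11.4 = 3.80×10^7 s.
Fraction reached: 1 − e^(−t/τ) = 0.30 ⇒ t = −τ ln(1 − 0.30) = τ × 0.357.
t = 1.35×10^7 s = 157 days.

160 days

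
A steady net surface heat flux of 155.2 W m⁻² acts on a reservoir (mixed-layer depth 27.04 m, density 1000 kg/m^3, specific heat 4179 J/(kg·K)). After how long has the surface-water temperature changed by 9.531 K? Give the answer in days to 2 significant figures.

Areal heat capacity C = ρ c_p D = 1000 × 4179 × 27.04 = 1.13×10^8 J/(m^2 K).
Time required: Δt = C ΔT / F = 1.13×10^8 × 9.531 / 155.2 = 6.94×10^6 s.
In days: 6.94×10^6 s / (86400 s/day) = 80.3 days.

80 days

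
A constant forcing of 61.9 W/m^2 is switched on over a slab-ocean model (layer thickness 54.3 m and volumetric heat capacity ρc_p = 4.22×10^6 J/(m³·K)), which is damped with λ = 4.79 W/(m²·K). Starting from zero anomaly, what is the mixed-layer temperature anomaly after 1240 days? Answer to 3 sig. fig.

11.5 K

Areal heat capacity C = ρc_p × D = 4.22×10^6 × 54.3 = 2.29×10^8 J/(m^2 K).
τ = C / λ = 2.29×10^8 / 4.79 = 4.78×10^7 s.
Equilibrium anomaly ΔT_eq = F / λ = 61.9 / 4.79 = 12.9 K.
t = 1240 days = 1.07×10^8 s, so t/τ = 2.24.
ΔT(t) = ΔT_eq (1 − e^(−t/τ)) = 12.9 × (1 − e^−2.24) = 11.5 K.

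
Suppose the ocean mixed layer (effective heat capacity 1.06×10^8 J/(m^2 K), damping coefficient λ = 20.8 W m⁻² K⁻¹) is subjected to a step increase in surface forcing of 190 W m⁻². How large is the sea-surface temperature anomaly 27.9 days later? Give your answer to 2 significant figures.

3.4 K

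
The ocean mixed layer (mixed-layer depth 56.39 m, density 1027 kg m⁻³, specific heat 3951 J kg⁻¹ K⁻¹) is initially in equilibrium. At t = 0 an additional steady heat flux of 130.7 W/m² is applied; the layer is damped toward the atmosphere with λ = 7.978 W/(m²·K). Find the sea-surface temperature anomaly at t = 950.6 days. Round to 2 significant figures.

15 K

Areal heat capacity C = ρ c_p D = 1027 × 3951 × 56.39 = 2.29×10^8 J/(m^2 K).
τ = C / λ = 2.29×10^8 / 7.978 = 2.87×10^7 s.
Equilibrium anomaly ΔT_eq = F / λ = 130.7 / 7.978 = 16.4 K.
t = 950.6 days = 8.21×10^7 s, so t/τ = 2.86.
ΔT(t) = ΔT_eq (1 − e^(−t/τ)) = 16.4 × (1 − e^−2.86) = 15.4 K.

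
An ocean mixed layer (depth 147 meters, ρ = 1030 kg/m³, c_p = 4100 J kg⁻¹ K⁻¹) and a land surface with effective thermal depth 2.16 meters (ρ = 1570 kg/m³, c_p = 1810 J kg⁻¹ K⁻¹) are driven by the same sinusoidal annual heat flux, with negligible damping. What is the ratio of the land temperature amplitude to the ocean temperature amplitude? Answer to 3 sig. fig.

101

C_ocean = 1030 × 4100 × 147 = 6.21×10^8 J/(m²·K).
C_land = 1570 × 1810 × 2.16 = 6.14×10^6 J/(m²·K).
Undamped amplitude ∝ 1/C, so A_land/A_ocean = C_ocean/C_land = 101.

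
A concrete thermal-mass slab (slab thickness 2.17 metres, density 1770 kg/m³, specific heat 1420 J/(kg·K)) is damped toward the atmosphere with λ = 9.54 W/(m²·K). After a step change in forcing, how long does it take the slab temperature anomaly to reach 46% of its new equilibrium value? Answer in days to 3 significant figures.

Areal heat capacity C = ρ c_p D = 1770 × 1420 × 2.17 = 5.45×10^6 J/(m²·K).
τ = C / λ = 5.45×10^6 / 9.54 = 5.72×10^5 s.
Fraction reached: 1 − e^(−t/τ) = 0.46 ⇒ t = −τ ln(1 − 0.46) = τ × 0.616.
t = 3.52×10^5 s = 4.08 days.

4.08 days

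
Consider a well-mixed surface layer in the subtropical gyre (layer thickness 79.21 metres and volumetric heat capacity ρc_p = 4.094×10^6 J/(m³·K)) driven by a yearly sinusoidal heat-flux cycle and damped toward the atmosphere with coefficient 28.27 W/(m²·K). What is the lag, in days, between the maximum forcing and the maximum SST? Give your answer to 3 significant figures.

Areal heat capacity C = ρc_p × D = 4.094×10^6 × 79.21 = 3.24×10^8 J/(m^2 K).
ω = 2π / 3.15×10^7 s = 1.99×10^-7 s⁻¹.
Phase lag φ = arctan(Cω/λ) = arctan(64.6/28.27) = 1.16 rad.
Time lag = φ / ω = 1.16 / 1.99×10^-7 = 5.81×10^6 s = 67.3 days.

67.3 days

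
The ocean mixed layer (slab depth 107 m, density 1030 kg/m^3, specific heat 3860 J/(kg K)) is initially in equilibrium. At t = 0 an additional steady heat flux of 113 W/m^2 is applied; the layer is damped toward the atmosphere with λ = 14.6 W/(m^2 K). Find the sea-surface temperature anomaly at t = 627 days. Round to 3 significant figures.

6.53 K

Areal heat capacity C = ρ c_p D = 1030 × 3860 × 107 = 4.25×10^8 J/(m^2 K).
τ = C / λ = 4.25×10^8 / 14.6 = 2.91×10^7 s.
Equilibrium anomaly ΔT_eq = F / λ = 113 / 14.6 = 7.74 K.
t = 627 days = 5.42×10^7 s, so t/τ = 1.86.
ΔT(t) = ΔT_eq (1 − e^(−t/τ)) = 7.74 × (1 − e^−1.86) = 6.53 K.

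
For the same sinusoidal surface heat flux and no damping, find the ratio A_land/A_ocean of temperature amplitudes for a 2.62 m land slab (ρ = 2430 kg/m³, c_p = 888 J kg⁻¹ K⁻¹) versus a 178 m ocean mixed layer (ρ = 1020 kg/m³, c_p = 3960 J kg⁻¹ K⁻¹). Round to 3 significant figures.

C_ocean = 1020 × 3960 × 178 = 7.19×10^8 J/(m²·K).
C_land = 2430 × 888 × 2.62 = 5.65×10^6 J/(m²·K).
Undamped amplitude ∝ 1/C, so A_land/A_ocean = C_ocean/C_land = 127.

127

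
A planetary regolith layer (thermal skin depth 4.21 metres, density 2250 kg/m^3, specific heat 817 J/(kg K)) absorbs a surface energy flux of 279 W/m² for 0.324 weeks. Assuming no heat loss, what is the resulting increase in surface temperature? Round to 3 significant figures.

Areal heat capacity C = ρ c_p D = 2250 × 817 × 4.21 = 7.74×10^6 J/(m²·K).
Net heat input Q = F Δt = 279 × (0.324 weeks × 6.048×10^5 s/week) = 5.47×10^7 J/m².
ΔT = Q / C = 5.47×10^7 / 7.74×10^6 = 7.06 K.

7.06 K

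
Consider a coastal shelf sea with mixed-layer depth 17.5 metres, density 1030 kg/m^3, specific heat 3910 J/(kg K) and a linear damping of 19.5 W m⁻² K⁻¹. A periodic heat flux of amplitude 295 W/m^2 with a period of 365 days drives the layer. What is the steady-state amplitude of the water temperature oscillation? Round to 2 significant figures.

Areal heat capacity C = ρ c_p D = 1030 × 3910 × 17.5 = 7.05×10^7 J/(m^2 K).
Angular frequency ω = 2π / T = 2π / 3.15×10^7 s = 1.99×10^-7 s⁻¹.
√((Cω)² + λ²) = √((14.0)² + 19.5²) = 24.0 W/(m²·K).
Amplitude A = F₀ / √((Cω)²+λ²) = 295 / 24.0 = 12.3 K.

12 K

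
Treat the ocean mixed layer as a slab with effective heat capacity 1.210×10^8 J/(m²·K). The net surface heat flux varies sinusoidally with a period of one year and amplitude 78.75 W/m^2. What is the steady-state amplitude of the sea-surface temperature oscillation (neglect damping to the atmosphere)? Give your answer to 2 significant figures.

3.3 K

Areal heat capacity C = 1.210×10^8 J/(m²·K) (given).
Angular frequency ω = 2π / T = 2π / 3.15×10^7 s = 1.99×10^-7 s⁻¹.
Cω = 1.21×10^8 × 1.99×10^-7 = 24.1 W/(m²·K).
Amplitude A = F₀ / (Cω) = 78.75 / 24.1 = 3.27 K.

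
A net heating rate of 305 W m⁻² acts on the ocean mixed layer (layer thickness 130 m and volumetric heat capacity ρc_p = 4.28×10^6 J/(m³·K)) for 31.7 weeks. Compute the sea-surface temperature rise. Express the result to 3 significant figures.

Areal heat capacity C = ρc_p × D = 4.28×10^6 × 130 = 5.56×10^8 J m⁻² K⁻¹.
Net heat input Q = F Δt = 305 × (31.7 weeks × 6.048×10^5 s/week) = 5.85×10^9 J/m².
ΔT = Q / C = 5.85×10^9 / 5.56×10^8 = 10.5 K.

10.5 K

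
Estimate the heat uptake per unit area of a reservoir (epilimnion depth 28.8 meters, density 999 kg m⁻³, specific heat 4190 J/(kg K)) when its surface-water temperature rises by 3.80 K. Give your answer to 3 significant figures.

Areal heat capacity C = ρ c_p D = 999 × 4190 × 28.8 = 1.21×10^8 J m⁻² K⁻¹.
ΔQ = C ΔT = 1.21×10^8 × 3.80 = 4.58×10^8 J/m².

4.58×10^8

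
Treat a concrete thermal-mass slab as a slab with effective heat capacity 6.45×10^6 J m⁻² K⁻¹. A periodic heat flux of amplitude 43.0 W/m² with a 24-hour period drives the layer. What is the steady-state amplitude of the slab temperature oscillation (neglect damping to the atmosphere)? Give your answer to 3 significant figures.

0.0917 K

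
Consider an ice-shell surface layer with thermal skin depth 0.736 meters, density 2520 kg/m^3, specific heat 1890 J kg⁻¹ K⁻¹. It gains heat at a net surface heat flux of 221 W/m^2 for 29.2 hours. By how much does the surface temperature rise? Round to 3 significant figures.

6.63 K

Areal heat capacity C = ρ c_p D = 2520 × 1890 × 0.736 = 3.51×10^6 J/(m^2 K).
Net heat input Q = F Δt = 221 × (29.2 hours × 3600 s/hour) = 2.32×10^7 J/m².
ΔT = Q / C = 2.32×10^7 / 3.51×10^6 = 6.63 K.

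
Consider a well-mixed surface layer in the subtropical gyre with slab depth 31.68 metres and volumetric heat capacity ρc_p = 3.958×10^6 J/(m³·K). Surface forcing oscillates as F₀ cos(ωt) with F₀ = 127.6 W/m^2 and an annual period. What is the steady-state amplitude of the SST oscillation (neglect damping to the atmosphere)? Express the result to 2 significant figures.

5.1 K

Areal heat capacity C = ρc_p × D = 3.958×10^6 × 31.68 = 1.25×10^8 J m⁻² K⁻¹.
Angular frequency ω = 2π / T = 2π / 3.15×10^7 s = 1.99×10^-7 s⁻¹.
Cω = 1.25×10^8 × 1.99×10^-7 = 25.0 W/(m²·K).
Amplitude A = F₀ / (Cω) = 127.6 / 25.0 = 5.11 K.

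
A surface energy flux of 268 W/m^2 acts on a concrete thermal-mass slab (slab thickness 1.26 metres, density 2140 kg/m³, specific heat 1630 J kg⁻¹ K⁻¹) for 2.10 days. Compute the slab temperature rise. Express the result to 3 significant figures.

11.1 K

Areal heat capacity C = ρ c_p D = 2140 × 1630 × 1.26 = 4.40×10^6 J/(m²·K).
Net heat input Q = F Δt = 268 × (2.10 days × 86400 s/day) = 4.86×10^7 J/m².
ΔT = Q / C = 4.86×10^7 / 4.40×10^6 = 11.1 K.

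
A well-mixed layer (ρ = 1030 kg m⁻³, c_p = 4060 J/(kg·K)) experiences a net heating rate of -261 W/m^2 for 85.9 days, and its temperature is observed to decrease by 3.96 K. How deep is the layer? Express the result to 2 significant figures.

120 m

Heat input Q = F Δt = -261 × 7.42×10^6 s = -1.94×10^9 J/m².
Required areal heat capacity C = Q / ΔT = 4.89×10^8 J/(m²·K).
Depth D = C / (ρ c_p) = 4.89×10^8 / (1030 × 4060) = 117 m.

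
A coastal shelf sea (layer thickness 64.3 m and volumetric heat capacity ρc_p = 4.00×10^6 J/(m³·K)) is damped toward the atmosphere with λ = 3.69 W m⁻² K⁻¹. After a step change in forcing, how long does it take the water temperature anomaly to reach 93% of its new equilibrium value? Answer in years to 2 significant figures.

5.9 years

Areal heat capacity C = ρc_p × D = 4.00×10^6 × 64.3 = 2.57×10^8 J m⁻² K⁻¹.
τ = C / λ = 2.57×10^8 / 3.69 = 6.97×10^7 s.
Fraction reached: 1 − e^(−t/τ) = 0.93 ⇒ t = −τ ln(1 − 0.93) = τ × 2.66.
t = 1.85×10^8 s = 5.87 years.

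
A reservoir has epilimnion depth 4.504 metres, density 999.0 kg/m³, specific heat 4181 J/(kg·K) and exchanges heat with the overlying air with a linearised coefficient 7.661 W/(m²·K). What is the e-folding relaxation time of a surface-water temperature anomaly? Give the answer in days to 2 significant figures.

28 days

Areal heat capacity C = ρ c_p D = 999.0 × 4181 × 4.504 = 1.88×10^7 J/(m^2 K).
Relaxation time τ = C / λ = 1.88×10^7 / 7.661 = 2.46×10^6 s.
In days: 2.46×10^6 s / (86400 s/day) = 28.4 days.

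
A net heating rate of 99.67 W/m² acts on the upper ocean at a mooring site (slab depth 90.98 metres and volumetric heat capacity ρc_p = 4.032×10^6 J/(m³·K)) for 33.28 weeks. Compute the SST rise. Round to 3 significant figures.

Areal heat capacity C = ρc_p × D = 4.032×10^6 × 90.98 = 3.67×10^8 J/(m²·K).
Net heat input Q = F Δt = 99.67 × (33.28 weeks × 6.048×10^5 s/week) = 2.01×10^9 J/m².
ΔT = Q / C = 2.01×10^9 / 3.67×10^8 = 5.47 K.

5.47 K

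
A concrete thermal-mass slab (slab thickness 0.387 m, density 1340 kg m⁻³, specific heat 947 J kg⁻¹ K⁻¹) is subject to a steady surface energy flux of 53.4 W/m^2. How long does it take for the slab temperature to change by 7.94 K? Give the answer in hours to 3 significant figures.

Areal heat capacity C = ρ c_p D = 1340 × 947 × 0.387 = 4.91×10^5 J/(m^2 K).
Time required: Δt = C ΔT / F = 4.91×10^5 × 7.94 / 53.4 = 73000 s.
In hours: 73000 s / (3600 s/hour) = 20.3 hours.

20.3 hours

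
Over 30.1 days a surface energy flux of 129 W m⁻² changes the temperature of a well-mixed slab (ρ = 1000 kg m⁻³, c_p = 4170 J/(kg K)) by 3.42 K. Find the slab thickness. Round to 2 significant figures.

Heat input Q = F Δt = 129 × 2.60×10^6 s = 3.35×10^8 J/m².
Required areal heat capacity C = Q / ΔT = 9.81×10^7 J/(m²·K).
Depth D = C / (ρ c_p) = 9.81×10^7 / (1000 × 4170) = 23.5 m.

24 m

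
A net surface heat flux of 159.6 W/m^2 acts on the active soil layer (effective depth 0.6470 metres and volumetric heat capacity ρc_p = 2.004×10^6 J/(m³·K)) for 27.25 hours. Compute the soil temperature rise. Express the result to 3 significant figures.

12.1 K

Areal heat capacity C = ρc_p × D = 2.004×10^6 × 0.6470 = 1.30×10^6 J/(m²·K).
Net heat input Q = F Δt = 159.6 × (27.25 hours × 3600 s/hour) = 1.57×10^7 J/m².
ΔT = Q / C = 1.57×10^7 / 1.30×10^6 = 12.1 K.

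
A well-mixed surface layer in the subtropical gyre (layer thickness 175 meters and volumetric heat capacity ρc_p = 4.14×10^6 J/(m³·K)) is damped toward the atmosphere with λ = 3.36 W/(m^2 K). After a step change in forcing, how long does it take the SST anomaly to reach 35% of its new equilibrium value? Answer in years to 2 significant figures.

2.9 years

Areal heat capacity C = ρc_p × D = 4.14×10^6 × 175 = 7.24×10^8 J/(m²·K).
τ = C / λ = 7.24×10^8 / 3.36 = 2.16×10^8 s.
Fraction reached: 1 − e^(−t/τ) = 0.35 ⇒ t = −τ ln(1 − 0.35) = τ × 0.431.
t = 9.29×10^7 s = 2.94 years.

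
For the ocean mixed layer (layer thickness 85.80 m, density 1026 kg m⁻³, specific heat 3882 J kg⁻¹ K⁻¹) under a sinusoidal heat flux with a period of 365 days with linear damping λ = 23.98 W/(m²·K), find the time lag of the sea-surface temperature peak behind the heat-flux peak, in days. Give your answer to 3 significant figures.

Areal heat capacity C = ρ c_p D = 1026 × 3882 × 85.80 = 3.42×10^8 J/(m²·K).
ω = 2π / 3.15×10^7 s = 1.99×10^-7 s⁻¹.
Phase lag φ = arctan(Cω/λ) = arctan(68.1/23.98) = 1.23 rad.
Time lag = φ / ω = 1.23 / 1.99×10^-7 = 6.18×10^6 s = 71.6 days.

71.6 days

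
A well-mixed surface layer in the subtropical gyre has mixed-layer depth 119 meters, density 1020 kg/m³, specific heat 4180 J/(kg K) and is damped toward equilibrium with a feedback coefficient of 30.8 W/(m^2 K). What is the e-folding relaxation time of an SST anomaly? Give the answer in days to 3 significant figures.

Areal heat capacity C = ρ c_p D = 1020 × 4180 × 119 = 5.07×10^8 J/(m²·K).
Relaxation time τ = C / λ = 5.07×10^8 / 30.8 = 1.65×10^7 s.
In days: 1.65×10^7 s / (86400 s/day) = 191 days.

191 days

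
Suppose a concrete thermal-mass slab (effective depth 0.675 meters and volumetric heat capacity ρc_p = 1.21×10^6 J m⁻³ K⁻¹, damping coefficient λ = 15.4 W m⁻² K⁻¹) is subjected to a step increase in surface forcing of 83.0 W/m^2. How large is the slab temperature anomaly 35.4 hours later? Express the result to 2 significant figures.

Areal heat capacity C = ρc_p × D = 1.21×10^6 × 0.675 = 8.17×10^5 J m⁻² K⁻¹.
τ = C / λ = 8.17×10^5 / 15.4 = 53000 s.
Equilibrium anomaly ΔT_eq = F / λ = 83.0 / 15.4 = 5.39 K.
t = 35.4 hours = 1.27×10^5 s, so t/τ = 2.40.
ΔT(t) = ΔT_eq (1 − e^(−t/τ)) = 5.39 × (1 − e^−2.40) = 4.90 K.

4.9 K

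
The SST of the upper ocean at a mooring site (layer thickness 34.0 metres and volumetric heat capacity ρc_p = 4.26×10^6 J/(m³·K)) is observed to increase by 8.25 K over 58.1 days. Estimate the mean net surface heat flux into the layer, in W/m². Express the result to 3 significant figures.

Areal heat capacity C = ρc_p × D = 4.26×10^6 × 34.0 = 1.45×10^8 J m⁻² K⁻¹.
Required heat per unit area: Q = C ΔT = 1.45×10^8 × 8.25 = 1.19×10^9 J/m².
Flux F = Q / Δt = 1.19×10^9 / 5.02×10^6 s = 238 W/m².

238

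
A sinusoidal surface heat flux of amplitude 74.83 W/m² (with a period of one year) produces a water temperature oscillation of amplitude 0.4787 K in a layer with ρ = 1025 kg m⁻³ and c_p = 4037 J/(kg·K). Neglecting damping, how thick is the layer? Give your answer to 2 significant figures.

190 m

ω = 2π / 3.15×10^7 s = 1.99×10^-7 s⁻¹.
Required C = F₀ / (A ω) = 74.83 / (0.4787 × 1.99×10^-7) = 7.85×10^8 J/(m²·K).
D = C / (ρ c_p) = 7.85×10^8 / (1025 × 4037) = 190 m.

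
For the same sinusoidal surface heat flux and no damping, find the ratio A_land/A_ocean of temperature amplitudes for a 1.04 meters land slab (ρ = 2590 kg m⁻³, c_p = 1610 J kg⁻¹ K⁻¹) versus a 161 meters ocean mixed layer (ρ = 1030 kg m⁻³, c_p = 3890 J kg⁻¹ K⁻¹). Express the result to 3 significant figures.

149

C_ocean = 1030 × 3890 × 161 = 6.45×10^8 J/(m²·K).
C_land = 2590 × 1610 × 1.04 = 4.34×10^6 J/(m²·K).
Undamped amplitude ∝ 1/C, so A_land/A_ocean = C_ocean/C_land = 149.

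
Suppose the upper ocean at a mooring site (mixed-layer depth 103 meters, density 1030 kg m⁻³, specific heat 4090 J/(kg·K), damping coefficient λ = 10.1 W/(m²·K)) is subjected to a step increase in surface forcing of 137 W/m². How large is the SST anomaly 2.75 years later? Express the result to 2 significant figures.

12 K

Areal heat capacity C = ρ c_p D = 1030 × 4090 × 103 = 4.34×10^8 J/(m^2 K).
τ = C / λ = 4.34×10^8 / 10.1 = 4.30×10^7 s.
Equilibrium anomaly ΔT_eq = F / λ = 137 / 10.1 = 13.6 K.
t = 2.75 years = 8.68×10^7 s, so t/τ = 2.02.
ΔT(t) = ΔT_eq (1 − e^(−t/τ)) = 13.6 × (1 − e^−2.02) = 11.8 K.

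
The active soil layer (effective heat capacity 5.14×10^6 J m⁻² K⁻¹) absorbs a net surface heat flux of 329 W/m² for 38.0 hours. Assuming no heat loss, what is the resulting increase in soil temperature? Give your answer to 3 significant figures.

8.76 K

Areal heat capacity C = 5.14×10^6 J m⁻² K⁻¹ (given).
Net heat input Q = F Δt = 329 × (38.0 hours × 3600 s/hour) = 4.50×10^7 J/m².
ΔT = Q / C = 4.50×10^7 / 5.14×10^6 = 8.76 K.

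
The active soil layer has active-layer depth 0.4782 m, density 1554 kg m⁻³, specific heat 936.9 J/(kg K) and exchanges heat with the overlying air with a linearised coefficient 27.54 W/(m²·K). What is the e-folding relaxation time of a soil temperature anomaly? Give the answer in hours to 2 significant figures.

7.0 hours

Areal heat capacity C = ρ c_p D = 1554 × 936.9 × 0.4782 = 6.96×10^5 J/(m²·K).
Relaxation time τ = C / λ = 6.96×10^5 / 27.54 = 25300 s.
In hours: 25300 s / (3600 s/hour) = 7.02 hours.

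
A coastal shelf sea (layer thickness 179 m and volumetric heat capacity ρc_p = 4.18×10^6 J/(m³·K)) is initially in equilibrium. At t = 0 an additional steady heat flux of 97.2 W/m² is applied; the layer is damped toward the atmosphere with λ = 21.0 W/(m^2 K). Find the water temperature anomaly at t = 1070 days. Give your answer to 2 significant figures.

4.3 K

Areal heat capacity C = ρc_p × D = 4.18×10^6 × 179 = 7.48×10^8 J m⁻² K⁻¹.
τ = C / λ = 7.48×10^8 / 21.0 = 3.56×10^7 s.
Equilibrium anomaly ΔT_eq = F / λ = 97.2 / 21.0 = 4.63 K.
t = 1070 days = 9.24×10^7 s, so t/τ = 2.59.
ΔT(t) = ΔT_eq (1 − e^(−t/τ)) = 4.63 × (1 − e^−2.59) = 4.28 K.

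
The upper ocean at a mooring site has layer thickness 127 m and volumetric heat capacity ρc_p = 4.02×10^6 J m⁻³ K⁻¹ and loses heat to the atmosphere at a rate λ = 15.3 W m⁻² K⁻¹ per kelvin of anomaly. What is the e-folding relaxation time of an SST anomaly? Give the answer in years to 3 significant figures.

1.06 years

Areal heat capacity C = ρc_p × D = 4.02×10^6 × 127 = 5.11×10^8 J m⁻² K⁻¹.
Relaxation time τ = C / λ = 5.11×10^8 / 15.3 = 3.34×10^7 s.
In years: 3.34×10^7 s / (3.156×10^7 s/year) = 1.06 years.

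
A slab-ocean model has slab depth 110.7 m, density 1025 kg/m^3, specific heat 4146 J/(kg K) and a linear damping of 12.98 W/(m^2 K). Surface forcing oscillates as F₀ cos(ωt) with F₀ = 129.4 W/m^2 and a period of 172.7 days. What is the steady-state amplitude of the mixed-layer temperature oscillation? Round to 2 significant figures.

0.65 K

Areal heat capacity C = ρ c_p D = 1025 × 4146 × 110.7 = 4.70×10^8 J/(m^2 K).
Angular frequency ω = 2π / T = 2π / 1.49×10^7 s = 4.21×10^-7 s⁻¹.
√((Cω)² + λ²) = √((198)² + 12.98²) = 199 W/(m²·K).
Amplitude A = F₀ / √((Cω)²+λ²) = 129.4 / 199 = 0.652 K.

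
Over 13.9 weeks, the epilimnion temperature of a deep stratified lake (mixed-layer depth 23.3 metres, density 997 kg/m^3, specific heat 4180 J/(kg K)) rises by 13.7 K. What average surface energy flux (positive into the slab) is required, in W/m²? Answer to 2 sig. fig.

Areal heat capacity C = ρ c_p D = 997 × 4180 × 23.3 = 9.71×10^7 J m⁻² K⁻¹.
Required heat per unit area: Q = C ΔT = 9.71×10^7 × 13.7 = 1.33×10^9 J/m².
Flux F = Q / Δt = 1.33×10^9 / 8.41×10^6 s = 158 W/m².

160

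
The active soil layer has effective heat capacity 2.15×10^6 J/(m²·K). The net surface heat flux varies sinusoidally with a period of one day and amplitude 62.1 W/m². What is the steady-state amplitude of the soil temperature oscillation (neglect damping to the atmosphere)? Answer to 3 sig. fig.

0.397 K

Areal heat capacity C = 2.15×10^6 J/(m²·K) (given).
Angular frequency ω = 2π / T = 2π / 86400 s = 7.27×10^-5 s⁻¹.
Cω = 2.15×10^6 × 7.27×10^-5 = 156 W/(m²·K).
Amplitude A = F₀ / (Cω) = 62.1 / 156 = 0.397 K.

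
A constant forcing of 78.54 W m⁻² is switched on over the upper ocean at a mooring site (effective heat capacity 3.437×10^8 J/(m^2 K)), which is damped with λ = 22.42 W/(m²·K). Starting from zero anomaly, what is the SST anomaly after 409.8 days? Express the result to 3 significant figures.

3.16 K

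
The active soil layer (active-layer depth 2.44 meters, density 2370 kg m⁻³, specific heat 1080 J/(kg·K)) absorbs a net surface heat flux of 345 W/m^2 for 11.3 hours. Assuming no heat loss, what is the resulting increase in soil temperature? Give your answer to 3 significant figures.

2.25 K

Areal heat capacity C = ρ c_p D = 2370 × 1080 × 2.44 = 6.25×10^6 J m⁻² K⁻¹.
Net heat input Q = F Δt = 345 × (11.3 hours × 3600 s/hour) = 1.40×10^7 J/m².
ΔT = Q / C = 1.40×10^7 / 6.25×10^6 = 2.25 K.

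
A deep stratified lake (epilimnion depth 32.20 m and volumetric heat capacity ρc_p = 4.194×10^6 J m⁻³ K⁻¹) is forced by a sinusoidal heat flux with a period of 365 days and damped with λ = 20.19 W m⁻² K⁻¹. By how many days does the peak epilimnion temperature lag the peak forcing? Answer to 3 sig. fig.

Areal heat capacity C = ρc_p × D = 4.194×10^6 × 32.20 = 1.35×10^8 J/(m^2 K).
ω = 2π / 3.15×10^7 s = 1.99×10^-7 s⁻¹.
Phase lag φ = arctan(Cω/λ) = arctan(26.9/20.19) = 0.927 rad.
Time lag = φ / ω = 0.927 / 1.99×10^-7 = 4.65×10^6 s = 53.9 days.

53.9 days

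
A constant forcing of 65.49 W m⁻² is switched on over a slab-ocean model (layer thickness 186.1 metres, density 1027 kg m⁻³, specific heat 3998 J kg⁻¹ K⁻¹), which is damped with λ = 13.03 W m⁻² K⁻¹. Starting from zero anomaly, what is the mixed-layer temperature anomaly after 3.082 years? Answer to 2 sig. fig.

Areal heat capacity C = ρ c_p D = 1027 × 3998 × 186.1 = 7.64×10^8 J m⁻² K⁻¹.
τ = C / λ = 7.64×10^8 / 13.03 = 5.86×10^7 s.
Equilibrium anomaly ΔT_eq = F / λ = 65.49 / 13.03 = 5.03 K.
t = 3.082 years = 9.73×10^7 s, so t/τ = 1.66.
ΔT(t) = ΔT_eq (1 − e^(−t/τ)) = 5.03 × (1 − e^−1.66) = 4.07 K.

4.1 K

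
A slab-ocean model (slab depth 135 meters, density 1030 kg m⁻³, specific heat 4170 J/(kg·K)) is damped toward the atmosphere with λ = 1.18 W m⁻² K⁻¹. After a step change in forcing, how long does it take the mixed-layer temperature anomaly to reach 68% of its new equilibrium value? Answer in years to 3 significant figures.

17.7 years

Areal heat capacity C = ρ c_p D = 1030 × 4170 × 135 = 5.80×10^8 J/(m²·K).
τ = C / λ = 5.80×10^8 / 1.18 = 4.91×10^8 s.
Fraction reached: 1 − e^(−t/τ) = 0.68 ⇒ t = −τ ln(1 − 0.68) = τ × 1.14.
t = 5.60×10^8 s = 17.7 years.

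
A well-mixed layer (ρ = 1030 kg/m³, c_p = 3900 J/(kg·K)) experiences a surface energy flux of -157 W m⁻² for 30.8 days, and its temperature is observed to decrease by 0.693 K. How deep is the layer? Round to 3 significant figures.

150 m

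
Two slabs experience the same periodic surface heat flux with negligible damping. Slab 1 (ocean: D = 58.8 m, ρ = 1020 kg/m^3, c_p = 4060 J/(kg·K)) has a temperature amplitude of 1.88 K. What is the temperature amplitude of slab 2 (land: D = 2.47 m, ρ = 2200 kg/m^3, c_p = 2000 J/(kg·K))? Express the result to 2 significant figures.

42 K

C_ocean = 2.44×10^8 J/(m²·K); C_land = 1.09×10^7 J/(m²·K).
A ∝ 1/C ⇒ A_land = A_ocean × C_ocean/C_land = 1.88 × 22.4 = 42.1 K.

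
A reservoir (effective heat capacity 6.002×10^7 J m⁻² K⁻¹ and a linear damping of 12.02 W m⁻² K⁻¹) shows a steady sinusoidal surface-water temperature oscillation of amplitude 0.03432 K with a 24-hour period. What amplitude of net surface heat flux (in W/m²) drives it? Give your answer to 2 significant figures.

150

Areal heat capacity C = 6.002×10^7 J m⁻² K⁻¹ (given).
ω = 2π / 86400 s = 7.27×10^-5 s⁻¹.
√((Cω)² + λ²) = √((4360)² + 12.02²) = 4360 W/(m²·K).
F₀ = A × √((Cω)²+λ²) = 0.03432 × 4360 = 150 W/m².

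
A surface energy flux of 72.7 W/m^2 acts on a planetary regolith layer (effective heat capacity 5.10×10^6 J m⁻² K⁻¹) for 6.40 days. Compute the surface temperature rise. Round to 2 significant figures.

Areal heat capacity C = 5.10×10^6 J m⁻² K⁻¹ (given).
Net heat input Q = F Δt = 72.7 × (6.40 days × 86400 s/day) = 4.02×10^7 J/m².
ΔT = Q / C = 4.02×10^7 / 5.10×10^6 = 7.88 K.

7.9 K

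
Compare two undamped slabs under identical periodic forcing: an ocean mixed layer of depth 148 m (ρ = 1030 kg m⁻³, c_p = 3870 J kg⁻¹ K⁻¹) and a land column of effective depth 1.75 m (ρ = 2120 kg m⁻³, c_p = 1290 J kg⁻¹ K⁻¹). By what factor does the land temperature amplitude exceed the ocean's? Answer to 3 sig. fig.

123

C_ocean = 1030 × 3870 × 148 = 5.90×10^8 J/(m²·K).
C_land = 2120 × 1290 × 1.75 = 4.79×10^6 J/(m²·K).
Undamped amplitude ∝ 1/C, so A_land/A_ocean = C_ocean/C_land = 123.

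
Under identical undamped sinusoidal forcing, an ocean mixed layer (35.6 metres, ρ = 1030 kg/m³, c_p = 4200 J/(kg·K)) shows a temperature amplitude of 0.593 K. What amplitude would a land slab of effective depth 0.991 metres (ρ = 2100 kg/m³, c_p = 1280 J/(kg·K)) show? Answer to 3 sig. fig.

C_ocean = 1.54×10^8 J/(m²·K); C_land = 2.66×10^6 J/(m²·K).
A ∝ 1/C ⇒ A_land = A_ocean × C_ocean/C_land = 0.593 × 57.8 = 34.3 K.

34.3 K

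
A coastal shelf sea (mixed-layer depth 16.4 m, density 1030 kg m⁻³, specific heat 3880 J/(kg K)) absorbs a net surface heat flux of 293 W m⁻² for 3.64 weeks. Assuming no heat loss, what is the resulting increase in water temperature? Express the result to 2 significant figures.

Areal heat capacity C = ρ c_p D = 1030 × 3880 × 16.4 = 6.55×10^7 J/(m^2 K).
Net heat input Q = F Δt = 293 × (3.64 weeks × 6.048×10^5 s/week) = 6.45×10^8 J/m².
ΔT = Q / C = 6.45×10^8 / 6.55×10^7 = 9.84 K.

9.8 K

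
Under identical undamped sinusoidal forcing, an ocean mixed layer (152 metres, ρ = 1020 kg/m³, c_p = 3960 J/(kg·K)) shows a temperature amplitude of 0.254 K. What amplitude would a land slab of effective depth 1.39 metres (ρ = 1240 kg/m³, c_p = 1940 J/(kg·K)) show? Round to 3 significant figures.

46.6 K

C_ocean = 6.14×10^8 J/(m²·K); C_land = 3.34×10^6 J/(m²·K).
A ∝ 1/C ⇒ A_land = A_ocean × C_ocean/C_land = 0.254 × 184 = 46.6 K.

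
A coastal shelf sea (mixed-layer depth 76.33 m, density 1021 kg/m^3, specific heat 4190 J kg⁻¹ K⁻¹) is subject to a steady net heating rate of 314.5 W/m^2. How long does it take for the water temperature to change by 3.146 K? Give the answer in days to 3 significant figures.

37.8 days

Areal heat capacity C = ρ c_p D = 1021 × 4190 × 76.33 = 3.27×10^8 J/(m^2 K).
Time required: Δt = C ΔT / F = 3.27×10^8 × 3.146 / 314.5 = 3.27×10^6 s.
In days: 3.27×10^6 s / (86400 s/day) = 37.8 days.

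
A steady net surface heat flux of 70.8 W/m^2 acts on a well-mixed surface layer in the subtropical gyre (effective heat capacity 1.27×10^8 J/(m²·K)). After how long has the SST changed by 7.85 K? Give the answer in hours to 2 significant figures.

3900 hours

Areal heat capacity C = 1.27×10^8 J/(m²·K) (given).
Time required: Δt = C ΔT / F = 1.27×10^8 × 7.85 / 70.8 = 1.41×10^7 s.
In hours: 1.41×10^7 s / (3600 s/hour) = 3910 hours.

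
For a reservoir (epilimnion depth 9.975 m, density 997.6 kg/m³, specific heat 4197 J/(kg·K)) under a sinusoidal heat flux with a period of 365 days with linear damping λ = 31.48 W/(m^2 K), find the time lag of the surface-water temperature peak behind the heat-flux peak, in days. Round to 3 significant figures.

15.0 days

Areal heat capacity C = ρ c_p D = 997.6 × 4197 × 9.975 = 4.18×10^7 J m⁻² K⁻¹.
ω = 2π / 3.15×10^7 s = 1.99×10^-7 s⁻¹.
Phase lag φ = arctan(Cω/λ) = arctan(8.32/31.48) = 0.258 rad.
Time lag = φ / ω = 0.258 / 1.99×10^-7 = 1.30×10^6 s = 15.0 days.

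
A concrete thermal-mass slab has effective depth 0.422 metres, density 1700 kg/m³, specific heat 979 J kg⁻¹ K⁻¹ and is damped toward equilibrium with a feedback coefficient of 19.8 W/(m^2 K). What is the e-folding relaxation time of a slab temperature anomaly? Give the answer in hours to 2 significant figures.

Areal heat capacity C = ρ c_p D = 1700 × 979 × 0.422 = 7.02×10^5 J/(m^2 K).
Relaxation time τ = C / λ = 7.02×10^5 / 19.8 = 35500 s.
In hours: 35500 s / (3600 s/hour) = 9.85 hours.

9.9 hours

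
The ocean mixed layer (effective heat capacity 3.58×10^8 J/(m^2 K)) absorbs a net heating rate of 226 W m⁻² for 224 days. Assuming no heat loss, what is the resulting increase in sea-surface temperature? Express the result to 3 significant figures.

12.2 K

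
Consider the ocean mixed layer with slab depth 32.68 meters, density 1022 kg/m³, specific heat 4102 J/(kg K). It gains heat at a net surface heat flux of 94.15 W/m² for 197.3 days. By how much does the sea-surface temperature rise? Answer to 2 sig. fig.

12 K

Areal heat capacity C = ρ c_p D = 1022 × 4102 × 32.68 = 1.37×10^8 J/(m²·K).
Net heat input Q = F Δt = 94.15 × (197.3 days × 86400 s/day) = 1.60×10^9 J/m².
ΔT = Q / C = 1.60×10^9 / 1.37×10^8 = 11.7 K.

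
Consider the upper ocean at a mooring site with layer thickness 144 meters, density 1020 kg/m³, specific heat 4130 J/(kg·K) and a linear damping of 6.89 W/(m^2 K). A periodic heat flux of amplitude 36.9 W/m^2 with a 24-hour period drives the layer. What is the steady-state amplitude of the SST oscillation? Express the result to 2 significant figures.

8.4×10^-4 K

Areal heat capacity C = ρ c_p D = 1020 × 4130 × 144 = 6.07×10^8 J/(m²·K).
Angular frequency ω = 2π / T = 2π / 86400 s = 7.27×10^-5 s⁻¹.
√((Cω)² + λ²) = √((44100)² + 6.89²) = 44100 W/(m²·K).
Amplitude A = F₀ / √((Cω)²+λ²) = 36.9 / 44100 = 8.36×10^-4 K.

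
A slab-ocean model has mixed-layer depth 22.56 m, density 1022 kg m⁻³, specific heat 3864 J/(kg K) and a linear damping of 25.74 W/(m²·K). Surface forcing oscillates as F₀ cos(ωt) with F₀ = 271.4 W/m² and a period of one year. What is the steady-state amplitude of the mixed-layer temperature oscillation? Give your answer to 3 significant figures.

Areal heat capacity C = ρ c_p D = 1022 × 3864 × 22.56 = 8.91×10^7 J m⁻² K⁻¹.
Angular frequency ω = 2π / T = 2π / 3.15×10^7 s = 1.99×10^-7 s⁻¹.
√((Cω)² + λ²) = √((17.8)² + 25.74²) = 31.3 W/(m²·K).
Amplitude A = F₀ / √((Cω)²+λ²) = 271.4 / 31.3 = 8.68 K.

8.68 K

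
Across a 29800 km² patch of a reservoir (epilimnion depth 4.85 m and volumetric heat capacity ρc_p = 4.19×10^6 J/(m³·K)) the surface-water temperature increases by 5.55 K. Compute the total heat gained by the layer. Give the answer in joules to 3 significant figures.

3.36×10^18 J

Areal heat capacity C = ρc_p × D = 4.19×10^6 × 4.85 = 2.03×10^7 J/(m²·K).
Heat per unit area: q = C ΔT = 2.03×10^7 × 5.55 = 1.13×10^8 J/m².
Total heat: Q = q × A = 1.13×10^8 × (29800 × 10⁶ m²) = 3.36×10^18 J.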